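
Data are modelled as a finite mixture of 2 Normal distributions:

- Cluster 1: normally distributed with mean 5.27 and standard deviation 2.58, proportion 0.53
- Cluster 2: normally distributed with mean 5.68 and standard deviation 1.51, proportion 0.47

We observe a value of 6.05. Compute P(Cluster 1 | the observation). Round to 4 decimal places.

0.3938

By Bayes' theorem, P(k | x) = π_k f_k(x) / Σ_j π_j f_j(x).
Component likelihoods at x = 6.05:
  L_1 = 0.147721
  L_2 = 0.256387
Weight by the priors:
  π_1·L_1 = 0.53 × 0.147721 = 0.0782923
  π_2·L_2 = 0.47 × 0.256387 = 0.120502
Sum: 0.0782923 + 0.120502 = 0.198794
P(Cluster 1 | 6.05) = 0.0782923 / 0.198794 ≈ 0.3938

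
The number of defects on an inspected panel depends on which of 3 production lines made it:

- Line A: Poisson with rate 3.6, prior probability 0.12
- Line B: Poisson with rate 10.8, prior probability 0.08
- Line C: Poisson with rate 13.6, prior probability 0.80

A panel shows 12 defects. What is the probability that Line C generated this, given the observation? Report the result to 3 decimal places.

0.906

P(component k | x) = w_k·f_k(x) / marginal(x), where marginal(x) = Σ_j w_j·f_j(x).
Evaluate each component's likelihood at the observed value:
  p_A = e^(−3.6)·3.6^12/12! = 0.000270292
  p_B = e^(−10.8)·10.8^12/12! = 0.107243
  p_C = e^(−13.6)·13.6^12/12! = 0.103687
Weight by the priors:
  w_A·p_A = 0.12 × 0.000270292 = 3.2435e-05
  w_B·p_B = 0.08 × 0.107243 = 0.00857942
  w_C·p_C = 0.80 × 0.103687 = 0.0829497
Evidence: 3.2435e-05 + 0.00857942 + 0.0829497 = 0.0915616
P(Line C | data) ≈ 0.906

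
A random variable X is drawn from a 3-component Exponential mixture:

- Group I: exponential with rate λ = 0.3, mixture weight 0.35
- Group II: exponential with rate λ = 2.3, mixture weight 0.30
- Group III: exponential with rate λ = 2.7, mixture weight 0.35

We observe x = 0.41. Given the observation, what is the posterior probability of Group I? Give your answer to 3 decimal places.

Apply Bayes' rule: the posterior for each component is proportional to its prior times its likelihood at x.
Component likelihoods at x = 0.41:
  L_I = 0.3·e^(−0.3·0.41) = 0.3·e^(−0.1230) = 0.265279
  L_II = 2.3·e^(−2.3·0.41) = 2.3·e^(−0.9430) = 0.895753
  L_III = 2.7·e^(−2.7·0.41) = 2.7·e^(−1.1070) = 0.892483
Weight by the priors:
  π_I·L_I = 0.35 × 0.265279 = 0.0928477
  π_II·L_II = 0.30 × 0.895753 = 0.268726
  π_III·L_III = 0.35 × 0.892483 = 0.312369
Sum: 0.0928477 + 0.268726 + 0.312369 = 0.673942
P(Group I | the observation) = 0.0928477 / 0.673942 ≈ 0.138

0.138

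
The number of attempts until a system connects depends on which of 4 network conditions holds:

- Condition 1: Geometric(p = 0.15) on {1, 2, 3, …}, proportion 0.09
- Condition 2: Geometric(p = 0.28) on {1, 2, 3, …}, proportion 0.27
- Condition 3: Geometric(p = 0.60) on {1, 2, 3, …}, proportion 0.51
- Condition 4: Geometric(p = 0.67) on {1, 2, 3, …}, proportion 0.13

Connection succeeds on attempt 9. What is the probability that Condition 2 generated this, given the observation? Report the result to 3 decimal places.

0.584

By Bayes' theorem, P(k | x) = P(Z=k) f_k(x) / Σ_j P(Z=j) f_j(x).
Geometric probabilities:
  f_1 = 0.0408736
  f_2 = 0.0202217
  f_3 = 0.000393216
  f_4 = 9.42294e-05
Weight by the priors:
  P(Z=1)·f_1 = 0.09 × 0.0408736 = 0.00367862
  P(Z=2)·f_2 = 0.27 × 0.0202217 = 0.00545986
  P(Z=3)·f_3 = 0.51 × 0.000393216 = 0.00020054
  P(Z=4)·f_4 = 0.13 × 9.42294e-05 = 1.22498e-05
Evidence: 0.00367862 + 0.00545986 + 0.00020054 + 1.22498e-05 = 0.00935128
P(Condition 2 | the observation) ≈ 0.584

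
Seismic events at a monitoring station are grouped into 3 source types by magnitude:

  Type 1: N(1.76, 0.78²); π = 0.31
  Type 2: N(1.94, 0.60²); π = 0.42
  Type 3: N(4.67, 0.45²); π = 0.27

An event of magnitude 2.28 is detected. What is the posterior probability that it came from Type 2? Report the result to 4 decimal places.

P(component k | x) = π_k·f_k(x) / marginal(x), where marginal(x) = Σ_j π_j·f_j(x).
Normal densities:
  f_1 = (1/(0.78·√(2π)))·exp(−(2.28−1.76)²/(2·0.78²)) = 0.511464·exp(-0.22222) = 0.409549
  f_2 = (1/(0.60·√(2π)))·exp(−(2.28−1.94)²/(2·0.60²)) = 0.664904·exp(-0.16056) = 0.566279
  f_3 = (1/(0.45·√(2π)))·exp(−(2.28−4.67)²/(2·0.45²)) = 0.886538·exp(-14.10395) = 6.644e-07
Unnormalised posteriors:
  π_1·f_1 = 0.31 × 0.409549 = 0.12696
  π_2·f_2 = 0.42 × 0.566279 = 0.237837
  π_3·f_3 = 0.27 × 6.644e-07 = 1.79388e-07
Marginal: 0.12696 + 0.237837 + 1.79388e-07 = 0.364797
So the posterior for Type 2 is 0.237837 / 0.364797 ≈ 0.6520.

0.6520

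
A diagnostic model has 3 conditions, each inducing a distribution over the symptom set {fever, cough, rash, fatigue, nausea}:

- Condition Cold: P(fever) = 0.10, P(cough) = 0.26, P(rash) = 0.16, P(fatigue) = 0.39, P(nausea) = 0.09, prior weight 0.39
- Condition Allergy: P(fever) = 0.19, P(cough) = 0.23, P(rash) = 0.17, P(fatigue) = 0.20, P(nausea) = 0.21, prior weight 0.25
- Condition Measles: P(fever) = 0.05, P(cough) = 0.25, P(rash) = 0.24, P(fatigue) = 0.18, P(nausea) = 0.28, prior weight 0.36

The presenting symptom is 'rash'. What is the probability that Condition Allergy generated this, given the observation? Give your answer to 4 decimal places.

P(component k | x) = π_k·f_k(x) / marginal(x), where marginal(x) = Σ_j π_j·f_j(x).
Categorical probabilities:
  L_Cold = P(rash | comp) = 0.16
  L_Allergy = P(rash | comp) = 0.17
  L_Measles = P(rash | comp) = 0.24
Multiply by the mixture weights:
  π_Cold·L_Cold = 0.39 × 0.16 = 0.0624
  π_Allergy·L_Allergy = 0.25 × 0.17 = 0.0425
  π_Measles·L_Measles = 0.36 × 0.24 = 0.0864
Denominator: 0.0624 + 0.0425 + 0.0864 = 0.1913
P(Condition Allergy | data) ≈ 0.2222

0.2222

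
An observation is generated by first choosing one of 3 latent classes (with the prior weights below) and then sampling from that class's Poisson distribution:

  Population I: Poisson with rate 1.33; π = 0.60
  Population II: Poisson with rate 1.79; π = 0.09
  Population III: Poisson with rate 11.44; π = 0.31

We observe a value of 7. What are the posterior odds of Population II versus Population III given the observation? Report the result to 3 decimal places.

0.010

Since P(k|x) ∝ π_k f_k(x), the posterior odds are π_i f_i(x) / (π_j f_j(x)).
Poisson probabilities:
  p_I = 0.000386295
  p_II = 0.00195053
  p_III = 0.0547297
0.000175548 / 0.0169662 ≈ 0.010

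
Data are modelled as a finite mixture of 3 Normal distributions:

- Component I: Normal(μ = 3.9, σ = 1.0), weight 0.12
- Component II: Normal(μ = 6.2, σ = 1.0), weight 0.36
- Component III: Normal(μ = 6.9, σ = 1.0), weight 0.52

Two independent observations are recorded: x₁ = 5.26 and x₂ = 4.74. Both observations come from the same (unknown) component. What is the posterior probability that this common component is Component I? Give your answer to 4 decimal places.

0.2648

P(component k | x) = P(Z=k)·f_k(x) / marginal(x), where marginal(x) = Σ_j P(Z=j)·f_j(x).
Since both observations come from the same component, the likelihood for component k is f_k(x₁)·f_k(x₂).
  L_I = [0.158225] × [0.280344] = 0.0443573
  L_II = [0.256471] × [0.137417] = 0.0352434
  L_III = [0.103961] × [0.0387069] = 0.00402401
Prior × likelihood for each component:
  P(Z=I)·L_I = 0.12 × 0.0443573 = 0.00532288
  P(Z=II)·L_II = 0.36 × 0.0352434 = 0.0126876
  P(Z=III)·L_III = 0.52 × 0.00402401 = 0.00209248
Sum: 0.00532288 + 0.0126876 + 0.00209248 = 0.020103
P(Component I | x) ≈ 0.2648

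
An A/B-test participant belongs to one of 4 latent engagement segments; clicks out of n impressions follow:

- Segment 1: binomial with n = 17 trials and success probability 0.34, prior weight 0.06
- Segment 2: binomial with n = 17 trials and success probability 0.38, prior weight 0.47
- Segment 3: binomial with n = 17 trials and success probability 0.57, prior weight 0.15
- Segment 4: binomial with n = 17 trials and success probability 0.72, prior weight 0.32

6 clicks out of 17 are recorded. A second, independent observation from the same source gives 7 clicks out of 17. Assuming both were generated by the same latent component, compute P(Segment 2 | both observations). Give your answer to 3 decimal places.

Apply Bayes' rule: the posterior for each component is proportional to its prior times its likelihood at x.
Since both observations come from the same component, the likelihood for component k is f_k(x₁)·f_k(x₂).
  f_1 = [C(17,6)·0.34^6·0.66^11 = 12376·0.0015448·0.010351 = 0.197896] × [0.160202] = 0.0317033
  f_2 = [C(17,6)·0.38^6·0.62^11 = 12376·0.00301094·0.00520366 = 0.193906] × [0.186757] = 0.0362132
  f_3 = [C(17,6)·0.57^6·0.43^11 = 12376·0.0342964·9.29294e-05 = 0.0394441] × [0.0821644] = 0.0032409
  f_4 = [C(17,6)·0.72^6·0.28^11 = 12376·0.139314·8.29351e-07 = 0.00142993] × [0.00577807] = 8.26221e-06
Multiply by the mixture weights:
  π_1·f_1 = 0.06 × 0.0317033 = 0.0019022
  π_2·f_2 = 0.47 × 0.0362132 = 0.0170202
  π_3·f_3 = 0.15 × 0.0032409 = 0.000486135
  π_4·f_4 = 0.32 × 8.26221e-06 = 2.64391e-06
Normaliser: 0.0019022 + 0.0170202 + 0.000486135 + 2.64391e-06 = 0.0194112
P(Segment 2 | x₁,x₂) = 0.0170202 / 0.0194112 ≈ 0.877

0.877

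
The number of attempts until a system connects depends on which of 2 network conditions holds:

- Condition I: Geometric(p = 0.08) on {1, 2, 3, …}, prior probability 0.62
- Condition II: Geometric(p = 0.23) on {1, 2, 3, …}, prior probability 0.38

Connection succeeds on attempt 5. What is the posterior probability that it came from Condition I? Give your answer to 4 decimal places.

Posterior ∝ prior × likelihood, so P(k | x) ∝ P(Z=k) f_k(x); normalise over all components.
Component likelihoods at x = 5:
  p_I = 0.0573114
  p_II = 0.080852
Unnormalised posteriors:
  P(Z=I)·p_I = 0.62 × 0.0573114 = 0.0355331
  P(Z=II)·p_II = 0.38 × 0.080852 = 0.0307238
Evidence: 0.0355331 + 0.0307238 = 0.0662568
So the posterior for Condition I is 0.0355331 / 0.0662568 ≈ 0.5363.

0.5363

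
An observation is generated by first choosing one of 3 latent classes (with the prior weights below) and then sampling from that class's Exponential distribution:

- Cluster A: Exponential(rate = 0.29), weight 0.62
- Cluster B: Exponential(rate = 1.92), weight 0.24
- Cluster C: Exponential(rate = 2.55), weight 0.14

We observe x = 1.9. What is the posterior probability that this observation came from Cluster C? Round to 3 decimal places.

P(component k | x) = π_k·f_k(x) / marginal(x), where marginal(x) = Σ_j π_j·f_j(x).
Exponential densities:
  f_A = 0.29·e^(−0.29·1.9) = 0.29·e^(−0.5510) = 0.167148
  f_B = 1.92·e^(−1.92·1.9) = 1.92·e^(−3.6480) = 0.0500029
  f_C = 2.55·e^(−2.55·1.9) = 2.55·e^(−4.8450) = 0.0200624
Prior × likelihood for each component:
  π_A·f_A = 0.62 × 0.167148 = 0.103632
  π_B·f_B = 0.24 × 0.0500029 = 0.0120007
  π_C·f_C = 0.14 × 0.0200624 = 0.00280874
Denominator: 0.103632 + 0.0120007 + 0.00280874 = 0.118441
P(Cluster C | data) = 0.00280874 / 0.118441 ≈ 0.024

0.024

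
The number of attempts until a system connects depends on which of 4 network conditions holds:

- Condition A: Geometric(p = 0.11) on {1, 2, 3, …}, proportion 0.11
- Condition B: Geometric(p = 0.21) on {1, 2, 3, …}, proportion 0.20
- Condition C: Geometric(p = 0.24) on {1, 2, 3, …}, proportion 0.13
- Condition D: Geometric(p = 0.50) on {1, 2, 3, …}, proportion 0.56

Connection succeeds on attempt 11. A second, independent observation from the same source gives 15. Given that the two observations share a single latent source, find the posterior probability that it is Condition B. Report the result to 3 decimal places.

0.252

By Bayes' theorem, P(k | x) = w_k f_k(x) / Σ_j w_j f_j(x).
Since both observations come from the same component, the likelihood for component k is f_k(x₁)·f_k(x₂).
  p_A = [0.11·(1−0.11)^10 = 0.11·0.311817 = 0.0342999] × [0.0215205] = 0.000738152
  p_B = [0.21·(1−0.21)^10 = 0.21·0.0946828 = 0.0198834] × [0.00774459] = 0.000153989
  p_C = [0.24·(1−0.24)^10 = 0.24·0.0642889 = 0.0154293] × [0.00514756] = 7.94234e-05
  p_D = [0.50·(1−0.50)^10 = 0.50·0.000976562 = 0.000488281] × [3.05176e-05] = 1.49012e-08
Weight by the priors:
  w_A·p_A = 0.11 × 0.000738152 = 8.11967e-05
  w_B·p_B = 0.20 × 0.000153989 = 3.07977e-05
  w_C·p_C = 0.13 × 7.94234e-05 = 1.0325e-05
  w_D·p_D = 0.56 × 1.49012e-08 = 8.34465e-09
Evidence: 8.11967e-05 + 3.07977e-05 + 1.0325e-05 + 8.34465e-09 = 0.000122328
P(Condition B | x) = 3.07977e-05 / 0.000122328 ≈ 0.252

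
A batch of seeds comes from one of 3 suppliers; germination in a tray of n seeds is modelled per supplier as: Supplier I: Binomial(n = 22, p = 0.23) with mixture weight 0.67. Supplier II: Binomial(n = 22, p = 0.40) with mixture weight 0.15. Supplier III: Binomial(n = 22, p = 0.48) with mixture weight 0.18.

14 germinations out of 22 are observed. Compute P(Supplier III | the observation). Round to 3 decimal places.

0.829

The responsibility of component k is w_k f_k(x) divided by Σ_j w_j f_j(x).
Evaluate each component's likelihood at the observed value:
  f_I = C(22,14)·0.23^14·0.77^8 = 319770·1.15928e-09·0.123574 = 4.58093e-05
  f_II = C(22,14)·0.40^14·0.60^8 = 319770·2.68435e-06·0.0167962 = 0.0144174
  f_III = C(22,14)·0.48^14·0.52^8 = 319770·3.44649e-05·0.00534597 = 0.0589172
Unnormalised posteriors:
  w_I·f_I = 0.67 × 4.58093e-05 = 3.06922e-05
  w_II·f_II = 0.15 × 0.0144174 = 0.00216261
  w_III·f_III = 0.18 × 0.0589172 = 0.0106051
Denominator: 3.06922e-05 + 0.00216261 + 0.0106051 = 0.0127984
Responsibility of Supplier III: 0.0106051 / 0.0127984 ≈ 0.829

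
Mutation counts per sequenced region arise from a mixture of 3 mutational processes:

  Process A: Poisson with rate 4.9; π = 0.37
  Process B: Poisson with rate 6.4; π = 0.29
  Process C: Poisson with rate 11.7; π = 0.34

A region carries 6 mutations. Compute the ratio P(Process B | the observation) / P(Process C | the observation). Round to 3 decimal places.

4.578

Since P(k|x) ∝ w_k f_k(x), the posterior odds are w_i f_i(x) / (w_j f_j(x)).
Component likelihoods at x = 6 mutations:
  p_A = 0.143153
  p_B = 0.158585
  p_C = 0.0295486
0.0459897 / 0.0100465 ≈ 4.578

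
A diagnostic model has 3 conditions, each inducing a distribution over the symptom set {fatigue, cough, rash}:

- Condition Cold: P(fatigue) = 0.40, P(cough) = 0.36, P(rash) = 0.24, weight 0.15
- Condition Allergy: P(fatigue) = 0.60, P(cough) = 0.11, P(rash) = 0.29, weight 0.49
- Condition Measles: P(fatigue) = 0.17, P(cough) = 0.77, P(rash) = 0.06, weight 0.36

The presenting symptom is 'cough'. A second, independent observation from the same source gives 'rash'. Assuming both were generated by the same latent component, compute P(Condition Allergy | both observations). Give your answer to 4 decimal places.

0.3456

Posterior ∝ prior × likelihood, so P(k | x) ∝ w_k f_k(x); normalise over all components.
Since both observations come from the same component, the likelihood for component k is f_k(x₁)·f_k(x₂).
  L_Cold = [0.36] × [0.24] = 0.0864
  L_Allergy = [0.11] × [0.29] = 0.0319
  L_Measles = [0.77] × [0.06] = 0.0462
Weight by the priors:
  w_Cold·L_Cold = 0.15 × 0.0864 = 0.01296
  w_Allergy·L_Allergy = 0.49 × 0.0319 = 0.015631
  w_Measles·L_Measles = 0.36 × 0.0462 = 0.016632
Evidence: 0.01296 + 0.015631 + 0.016632 = 0.045223
Responsibility of Condition Allergy: 0.015631 / 0.045223 ≈ 0.3456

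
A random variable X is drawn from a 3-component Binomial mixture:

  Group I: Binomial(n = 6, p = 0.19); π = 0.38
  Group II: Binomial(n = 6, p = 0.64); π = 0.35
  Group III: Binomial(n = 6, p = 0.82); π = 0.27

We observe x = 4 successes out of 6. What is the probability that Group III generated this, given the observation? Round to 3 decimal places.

P(component k | x) = π_k·f_k(x) / marginal(x), where marginal(x) = Σ_j π_j·f_j(x).
Component likelihoods at x = 4 successes out of 6:
  f_I = C(6,4)·0.19^4·0.81^2 = 15·0.00130321·0.6561 = 0.0128255
  f_II = C(6,4)·0.64^4·0.36^2 = 15·0.167772·0.1296 = 0.326149
  f_III = C(6,4)·0.82^4·0.18^2 = 15·0.452122·0.0324 = 0.219731
Unnormalised posteriors:
  π_I·f_I = 0.38 × 0.0128255 = 0.00487371
  π_II·f_II = 0.35 × 0.326149 = 0.114152
  π_III·f_III = 0.27 × 0.219731 = 0.0593274
Sum: 0.00487371 + 0.114152 + 0.0593274 = 0.178353
P(Group III | x) ≈ 0.333

0.333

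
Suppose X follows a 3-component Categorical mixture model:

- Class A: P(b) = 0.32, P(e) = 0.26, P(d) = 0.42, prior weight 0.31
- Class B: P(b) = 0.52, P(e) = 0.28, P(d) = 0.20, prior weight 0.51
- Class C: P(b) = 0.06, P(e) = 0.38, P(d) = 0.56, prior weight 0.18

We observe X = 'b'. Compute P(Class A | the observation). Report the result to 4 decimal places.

0.2644

P(component k | x) = w_k·f_k(x) / marginal(x), where marginal(x) = Σ_j w_j·f_j(x).
Evaluate each component's likelihood at the observed value:
  L_A = P(b | comp) = 0.32
  L_B = P(b | comp) = 0.52
  L_C = P(b | comp) = 0.06
Unnormalised posteriors:
  w_A·L_A = 0.31 × 0.32 = 0.0992
  w_B·L_B = 0.51 × 0.52 = 0.2652
  w_C·L_C = 0.18 × 0.06 = 0.0108
Marginal: 0.0992 + 0.2652 + 0.0108 = 0.3752
P(Class A | 'b') ≈ 0.2644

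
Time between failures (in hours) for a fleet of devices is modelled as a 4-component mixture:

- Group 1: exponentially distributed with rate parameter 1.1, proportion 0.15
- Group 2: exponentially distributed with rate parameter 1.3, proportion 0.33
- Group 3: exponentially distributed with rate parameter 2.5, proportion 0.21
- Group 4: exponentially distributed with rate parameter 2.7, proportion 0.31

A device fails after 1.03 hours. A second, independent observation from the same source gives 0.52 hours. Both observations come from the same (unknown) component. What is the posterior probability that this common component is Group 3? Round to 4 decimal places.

0.1612

The responsibility of component k is P(Z=k) f_k(x) divided by Σ_j P(Z=j) f_j(x).
Since both observations come from the same component, the likelihood for component k is f_k(x₁)·f_k(x₂).
  L_1 = [0.354272] × [0.620835] = 0.219945
  L_2 = [0.34074] × [0.661242] = 0.225311
  L_3 = [0.190385] × [0.681329] = 0.129715
  L_4 = [0.167337] × [0.663154] = 0.11097
Weight by the priors:
  P(Z=1)·L_1 = 0.15 × 0.219945 = 0.0329917
  P(Z=2)·L_2 = 0.33 × 0.225311 = 0.0743528
  P(Z=3)·L_3 = 0.21 × 0.129715 = 0.0272401
  P(Z=4)·L_4 = 0.31 × 0.11097 = 0.0344007
Marginal: 0.0329917 + 0.0743528 + 0.0272401 + 0.0344007 = 0.168985
So the posterior for Group 3 is 0.0272401 / 0.168985 ≈ 0.1612.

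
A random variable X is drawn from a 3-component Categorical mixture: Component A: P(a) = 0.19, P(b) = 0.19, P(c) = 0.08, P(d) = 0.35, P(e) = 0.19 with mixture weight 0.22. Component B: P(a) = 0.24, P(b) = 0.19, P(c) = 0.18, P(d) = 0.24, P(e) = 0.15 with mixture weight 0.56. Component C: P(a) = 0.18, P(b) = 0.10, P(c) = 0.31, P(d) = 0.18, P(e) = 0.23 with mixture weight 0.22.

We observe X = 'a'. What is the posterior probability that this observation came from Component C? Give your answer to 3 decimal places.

By Bayes' theorem, P(k | x) = P(Z=k) f_k(x) / Σ_j P(Z=j) f_j(x).
Component likelihoods at x = 'a':
  p_A = 0.19
  p_B = 0.24
  p_C = 0.18
Prior × likelihood for each component:
  P(Z=A)·p_A = 0.22 × 0.19 = 0.0418
  P(Z=B)·p_B = 0.56 × 0.24 = 0.1344
  P(Z=C)·p_C = 0.22 × 0.18 = 0.0396
Marginal: 0.0418 + 0.1344 + 0.0396 = 0.2158
P(Component C | data) = 0.0396 / 0.2158 ≈ 0.184

0.184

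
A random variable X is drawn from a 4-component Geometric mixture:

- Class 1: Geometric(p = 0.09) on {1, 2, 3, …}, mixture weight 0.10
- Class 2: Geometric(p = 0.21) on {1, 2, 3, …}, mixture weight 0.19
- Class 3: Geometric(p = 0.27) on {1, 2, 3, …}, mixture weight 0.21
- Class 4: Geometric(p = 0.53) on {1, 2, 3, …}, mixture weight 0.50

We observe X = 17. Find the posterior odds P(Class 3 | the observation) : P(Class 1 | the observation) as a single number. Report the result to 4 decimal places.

The posterior odds equal the prior odds times the likelihood ratio: (P(Z=i)/P(Z=j))·(f_i(x)/f_j(x)).
Evaluate each component's likelihood at the observed value:
  p_1 = 0.09·(1−0.09)^16 = 0.09·0.221137 = 0.0199024
  p_2 = 0.21·(1−0.21)^16 = 0.21·0.0230162 = 0.0048334
  p_3 = 0.27·(1−0.27)^16 = 0.27·0.00650378 = 0.00175602
  p_4 = 0.53·(1−0.53)^16 = 0.53·5.66977e-06 = 3.00498e-06
Odds = (0.21/0.10) × (0.00175602/0.0199024) = 2.1 × 0.0882317 ≈ 0.1853

0.1853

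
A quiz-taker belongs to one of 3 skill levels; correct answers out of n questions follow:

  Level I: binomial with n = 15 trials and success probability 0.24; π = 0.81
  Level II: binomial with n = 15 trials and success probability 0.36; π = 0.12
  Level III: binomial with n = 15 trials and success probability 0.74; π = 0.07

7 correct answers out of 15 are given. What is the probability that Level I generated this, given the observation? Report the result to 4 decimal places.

P(component k | x) = P(Z=k)·f_k(x) / marginal(x), where marginal(x) = Σ_j P(Z=j)·f_j(x).
Component likelihoods at x = 7 correct answers out of 15:
  L_I = 0.03285
  L_II = 0.14194
  L_III = 0.0163289
Unnormalised posteriors:
  P(Z=I)·L_I = 0.81 × 0.03285 = 0.0266085
  P(Z=II)·L_II = 0.12 × 0.14194 = 0.0170328
  P(Z=III)·L_III = 0.07 × 0.0163289 = 0.00114302
Sum: 0.0266085 + 0.0170328 + 0.00114302 = 0.0447844
P(Level I | x) = 0.0266085 / 0.0447844 ≈ 0.5941

0.5941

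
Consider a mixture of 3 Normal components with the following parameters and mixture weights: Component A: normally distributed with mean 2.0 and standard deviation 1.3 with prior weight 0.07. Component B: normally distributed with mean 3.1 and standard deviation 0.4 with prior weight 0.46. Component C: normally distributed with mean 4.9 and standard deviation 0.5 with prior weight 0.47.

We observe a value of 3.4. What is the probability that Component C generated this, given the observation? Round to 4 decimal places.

0.0115

The responsibility of component k is π_k f_k(x) divided by Σ_j π_j f_j(x).
Evaluate each component's likelihood at the observed value:
  L_A = (1/(1.3·√(2π)))·exp(−(3.4−2.0)²/(2·1.3²)) = 0.306879·exp(-0.57988) = 0.171841
  L_B = (1/(0.4·√(2π)))·exp(−(3.4−3.1)²/(2·0.4²)) = 0.997356·exp(-0.28125) = 0.752844
  L_C = (1/(0.5·√(2π)))·exp(−(3.4−4.9)²/(2·0.5²)) = 0.797885·exp(-4.50000) = 0.0088637
Unnormalised posteriors:
  π_A·L_A = 0.07 × 0.171841 = 0.0120289
  π_B·L_B = 0.46 × 0.752844 = 0.346308
  π_C·L_C = 0.47 × 0.0088637 = 0.00416594
Normaliser: 0.0120289 + 0.346308 + 0.00416594 = 0.362503
P(Component C | x) ≈ 0.0115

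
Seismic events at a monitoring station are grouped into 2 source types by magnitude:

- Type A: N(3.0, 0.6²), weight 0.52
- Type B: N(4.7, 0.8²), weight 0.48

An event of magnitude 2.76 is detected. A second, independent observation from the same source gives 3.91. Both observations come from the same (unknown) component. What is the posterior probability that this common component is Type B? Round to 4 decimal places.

0.0545

By Bayes' theorem, P(k | x) = π_k f_k(x) / Σ_j π_j f_j(x).
Since both observations come from the same component, the likelihood for component k is f_k(x₁)·f_k(x₂).
  L_A = [0.613784] × [0.210504] = 0.129204
  L_B = [0.0263547] × [0.306244] = 0.00807098
Prior × likelihood for each component:
  π_A·L_A = 0.52 × 0.129204 = 0.0671859
  π_B·L_B = 0.48 × 0.00807098 = 0.00387407
Denominator: 0.0671859 + 0.00387407 = 0.07106
P(Type B | x) ≈ 0.0545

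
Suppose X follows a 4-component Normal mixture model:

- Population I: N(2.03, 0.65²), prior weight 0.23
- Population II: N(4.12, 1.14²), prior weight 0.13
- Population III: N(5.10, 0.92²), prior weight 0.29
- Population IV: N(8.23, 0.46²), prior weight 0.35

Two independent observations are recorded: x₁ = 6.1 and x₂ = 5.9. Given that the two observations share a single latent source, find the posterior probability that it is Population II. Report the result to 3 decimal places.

P(component k | x) = π_k·f_k(x) / marginal(x), where marginal(x) = Σ_j π_j·f_j(x).
Since both observations come from the same component, the likelihood for component k is f_k(x₁)·f_k(x₂).
  L_I = [1.88076e-09] × [1.23168e-08] = 2.31651e-17
  L_II = [0.077438] × [0.10342] = 0.00800864
  L_III = [0.240197] × [0.297117] = 0.0713668
  L_IV = [1.91564e-05] × [2.32772e-06] = 4.45907e-11
Weight by the priors:
  π_I·L_I = 0.23 × 2.31651e-17 = 5.32797e-18
  π_II·L_II = 0.13 × 0.00800864 = 0.00104112
  π_III·L_III = 0.29 × 0.0713668 = 0.0206964
  π_IV·L_IV = 0.35 × 4.45907e-11 = 1.56067e-11
Denominator: 5.32797e-18 + 0.00104112 + 0.0206964 + 1.56067e-11 = 0.0217375
So the posterior for Population II is 0.00104112 / 0.0217375 ≈ 0.048.

0.048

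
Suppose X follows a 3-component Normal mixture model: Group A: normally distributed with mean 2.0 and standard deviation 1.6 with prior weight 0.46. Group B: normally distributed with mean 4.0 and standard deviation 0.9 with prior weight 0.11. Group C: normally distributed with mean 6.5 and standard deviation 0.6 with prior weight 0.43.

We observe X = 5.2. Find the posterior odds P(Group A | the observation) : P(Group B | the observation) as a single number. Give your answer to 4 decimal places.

0.7744

Only the two components matter; the odds are (P(Z=i) f_i(x)) / (P(Z=j) f_j(x)).
Component likelihoods at x = 5.2:
  p_A = 0.0337444
  p_B = 0.182233
  p_C = 0.0635877
Posterior odds = (P(Z=A)·p_A) / (P(Z=B)·p_B) = (0.46·0.0337444) / (0.11·0.182233) = 0.0155224 / 0.0200457 ≈ 0.7744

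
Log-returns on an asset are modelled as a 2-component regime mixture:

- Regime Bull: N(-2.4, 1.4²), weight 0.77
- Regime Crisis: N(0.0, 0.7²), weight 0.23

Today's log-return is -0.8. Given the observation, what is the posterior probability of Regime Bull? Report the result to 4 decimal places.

0.6260

Posterior ∝ prior × likelihood, so P(k | x) ∝ π_k f_k(x); normalise over all components.
Evaluate each component's likelihood at the observed value:
  p_Bull = (1/(1.4·√(2π)))·exp(−(-0.8−-2.4)²/(2·1.4²)) = 0.284959·exp(-0.65306) = 0.148307
  p_Crisis = (1/(0.7·√(2π)))·exp(−(-0.8−0.0)²/(2·0.7²)) = 0.569918·exp(-0.65306) = 0.296614
Multiply by the mixture weights:
  π_Bull·p_Bull = 0.77 × 0.148307 = 0.114196
  π_Crisis·p_Crisis = 0.23 × 0.296614 = 0.0682211
Denominator: 0.114196 + 0.0682211 = 0.182417
So the posterior for Regime Bull is 0.114196 / 0.182417 ≈ 0.6260.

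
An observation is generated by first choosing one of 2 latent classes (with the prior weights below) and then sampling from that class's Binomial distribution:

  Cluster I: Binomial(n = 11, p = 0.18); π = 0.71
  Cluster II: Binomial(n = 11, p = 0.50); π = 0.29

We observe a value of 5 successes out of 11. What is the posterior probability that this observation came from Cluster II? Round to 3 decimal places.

0.776

The responsibility of component k is π_k f_k(x) divided by Σ_j π_j f_j(x).
Component likelihoods at x = 5 successes out of 11:
  p_I = C(11,5)·0.18^5·0.82^6 = 462·0.000188957·0.304007 = 0.0265392
  p_II = C(11,5)·0.50^5·0.50^6 = 462·0.03125·0.015625 = 0.225586
Weight by the priors:
  π_I·p_I = 0.71 × 0.0265392 = 0.0188428
  π_II·p_II = 0.29 × 0.225586 = 0.0654199
Denominator: 0.0188428 + 0.0654199 = 0.0842627
P(Cluster II | x) ≈ 0.776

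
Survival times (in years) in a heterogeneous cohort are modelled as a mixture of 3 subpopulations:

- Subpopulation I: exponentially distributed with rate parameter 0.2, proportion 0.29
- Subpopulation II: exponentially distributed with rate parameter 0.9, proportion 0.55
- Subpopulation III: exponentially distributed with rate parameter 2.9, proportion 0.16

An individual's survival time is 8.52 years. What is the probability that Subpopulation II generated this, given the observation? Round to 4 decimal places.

0.0215

The responsibility of component k is w_k f_k(x) divided by Σ_j w_j f_j(x).
Evaluate each component's likelihood at the observed value:
  L_I = 0.0363908
  L_II = 0.000420797
  L_III = 5.39324e-11
Unnormalised posteriors:
  w_I·L_I = 0.29 × 0.0363908 = 0.0105533
  w_II·L_II = 0.55 × 0.000420797 = 0.000231438
  w_III·L_III = 0.16 × 5.39324e-11 = 8.62919e-12
Sum: 0.0105533 + 0.000231438 + 8.62919e-12 = 0.0107848
P(Subpopulation II | the observation) = 0.000231438 / 0.0107848 ≈ 0.0215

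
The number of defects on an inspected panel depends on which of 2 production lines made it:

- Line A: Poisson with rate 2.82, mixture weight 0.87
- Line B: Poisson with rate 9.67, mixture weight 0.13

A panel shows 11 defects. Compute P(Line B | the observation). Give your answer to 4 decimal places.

Posterior ∝ prior × likelihood, so P(k | x) ∝ π_k f_k(x); normalise over all components.
Evaluate each component's likelihood at the observed value:
  p_A = 0.000133929
  p_B = 0.109372
Unnormalised posteriors:
  π_A·p_A = 0.87 × 0.000133929 = 0.000116518
  π_B·p_B = 0.13 × 0.109372 = 0.0142184
Evidence: 0.000116518 + 0.0142184 = 0.0143349
P(Line B | the observation) ≈ 0.9919

0.9919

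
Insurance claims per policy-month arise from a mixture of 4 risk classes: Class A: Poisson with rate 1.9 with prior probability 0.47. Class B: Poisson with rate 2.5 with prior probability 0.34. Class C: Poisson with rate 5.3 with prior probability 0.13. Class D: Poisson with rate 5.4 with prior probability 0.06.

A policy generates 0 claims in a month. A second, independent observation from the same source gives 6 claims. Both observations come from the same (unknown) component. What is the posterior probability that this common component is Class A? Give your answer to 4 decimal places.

By Bayes' theorem, P(k | x) = w_k f_k(x) / Σ_j w_j f_j(x).
Since both observations come from the same component, the likelihood for component k is f_k(x₁)·f_k(x₂).
  f_A = [0.149569] × [0.00977304] = 0.00146174
  f_B = [0.082085] × [0.0278337] = 0.00228473
  f_C = [0.00499159] × [0.15366] = 0.00076701
  f_D = [0.00451658] × [0.155539] = 0.000702505
Weight by the priors:
  w_A·f_A = 0.47 × 0.00146174 = 0.000687018
  w_B·f_B = 0.34 × 0.00228473 = 0.000776809
  w_C·f_C = 0.13 × 0.00076701 = 9.97113e-05
  w_D·f_D = 0.06 × 0.000702505 = 4.21503e-05
Denominator: 0.000687018 + 0.000776809 + 9.97113e-05 + 4.21503e-05 = 0.00160569
So the posterior for Class A is 0.000687018 / 0.00160569 ≈ 0.4279.

0.4279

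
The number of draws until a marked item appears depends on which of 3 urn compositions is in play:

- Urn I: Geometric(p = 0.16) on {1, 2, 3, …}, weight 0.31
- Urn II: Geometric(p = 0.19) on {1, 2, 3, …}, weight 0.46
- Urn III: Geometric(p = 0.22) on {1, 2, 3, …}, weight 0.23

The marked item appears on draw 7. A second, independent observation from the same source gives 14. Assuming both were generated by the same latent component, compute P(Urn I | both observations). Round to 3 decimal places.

0.418

Apply Bayes' rule: the posterior for each component is proportional to its prior times its likelihood at x.
Since both observations come from the same component, the likelihood for component k is f_k(x₁)·f_k(x₂).
  p_I = [0.16·(1−0.16)^6 = 0.16·0.351298 = 0.0562077] × [0.0165863] = 0.00093228
  p_II = [0.19·(1−0.19)^6 = 0.19·0.28243 = 0.0536616] × [0.0122761] = 0.000658753
  p_III = [0.22·(1−0.22)^6 = 0.22·0.2252 = 0.0495439] × [0.00870267] = 0.000431164
Prior × likelihood for each component:
  P(Z=I)·p_I = 0.31 × 0.00093228 = 0.000289007
  P(Z=II)·p_II = 0.46 × 0.000658753 = 0.000303026
  P(Z=III)·p_III = 0.23 × 0.000431164 = 9.91678e-05
Evidence: 0.000289007 + 0.000303026 + 9.91678e-05 = 0.000691201
P(Urn I | data) = 0.000289007 / 0.000691201 ≈ 0.418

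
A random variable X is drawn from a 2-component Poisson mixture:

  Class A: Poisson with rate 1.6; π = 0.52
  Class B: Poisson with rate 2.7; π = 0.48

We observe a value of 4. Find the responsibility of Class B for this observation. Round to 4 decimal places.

P(component k | x) = π_k·f_k(x) / marginal(x), where marginal(x) = Σ_j π_j·f_j(x).
Poisson probabilities:
  f_A = 0.0551312
  f_B = 0.148816
Prior × likelihood for each component:
  π_A·f_A = 0.52 × 0.0551312 = 0.0286682
  π_B·f_B = 0.48 × 0.148816 = 0.0714315
Sum: 0.0286682 + 0.0714315 = 0.1001
So the posterior for Class B is 0.0714315 / 0.1001 ≈ 0.7136.

0.7136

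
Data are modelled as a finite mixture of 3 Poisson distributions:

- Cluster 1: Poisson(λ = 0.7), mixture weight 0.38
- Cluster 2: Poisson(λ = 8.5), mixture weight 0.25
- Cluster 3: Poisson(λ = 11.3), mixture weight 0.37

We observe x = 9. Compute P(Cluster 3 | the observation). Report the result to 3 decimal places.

0.539

By Bayes' theorem, P(k | x) = w_k f_k(x) / Σ_j w_j f_j(x).
Component likelihoods at x = 9:
  f_1 = 5.52221e-08
  f_2 = 0.129869
  f_3 = 0.102427
Unnormalised posteriors:
  w_1·f_1 = 0.38 × 5.52221e-08 = 2.09844e-08
  w_2·f_2 = 0.25 × 0.129869 = 0.0324672
  w_3·f_3 = 0.37 × 0.102427 = 0.0378981
Denominator: 2.09844e-08 + 0.0324672 + 0.0378981 = 0.0703652
Responsibility of Cluster 3: 0.0378981 / 0.0703652 ≈ 0.539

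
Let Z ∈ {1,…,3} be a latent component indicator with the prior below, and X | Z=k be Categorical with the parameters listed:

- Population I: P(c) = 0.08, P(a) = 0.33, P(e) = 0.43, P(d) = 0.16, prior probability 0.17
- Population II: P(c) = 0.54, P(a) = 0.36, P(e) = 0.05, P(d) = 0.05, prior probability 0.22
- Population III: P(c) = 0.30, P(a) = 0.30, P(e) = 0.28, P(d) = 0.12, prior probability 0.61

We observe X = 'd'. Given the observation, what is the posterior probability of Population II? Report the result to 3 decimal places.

The responsibility of component k is π_k f_k(x) divided by Σ_j π_j f_j(x).
Component likelihoods at x = 'd':
  f_I = P(d | comp) = 0.16
  f_II = P(d | comp) = 0.05
  f_III = P(d | comp) = 0.12
Weight by the priors:
  π_I·f_I = 0.17 × 0.16 = 0.0272
  π_II·f_II = 0.22 × 0.05 = 0.011
  π_III·f_III = 0.61 × 0.12 = 0.0732
Marginal: 0.0272 + 0.011 + 0.0732 = 0.1114
So the posterior for Population II is 0.011 / 0.1114 ≈ 0.099.

0.099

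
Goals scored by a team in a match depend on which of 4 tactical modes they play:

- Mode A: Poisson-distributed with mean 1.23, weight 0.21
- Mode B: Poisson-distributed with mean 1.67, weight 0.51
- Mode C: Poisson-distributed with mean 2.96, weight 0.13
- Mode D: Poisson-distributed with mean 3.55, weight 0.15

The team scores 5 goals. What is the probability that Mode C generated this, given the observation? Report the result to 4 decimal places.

Apply Bayes' rule: the posterior for each component is proportional to its prior times its likelihood at x.
Evaluate each component's likelihood at the observed value:
  p_A = 0.00685744
  p_B = 0.0203765
  p_C = 0.0981218
  p_D = 0.134963
Weight by the priors:
  π_A·p_A = 0.21 × 0.00685744 = 0.00144006
  π_B·p_B = 0.51 × 0.0203765 = 0.010392
  π_C·p_C = 0.13 × 0.0981218 = 0.0127558
  π_D·p_D = 0.15 × 0.134963 = 0.0202445
Normaliser: 0.00144006 + 0.010392 + 0.0127558 + 0.0202445 = 0.0448324
P(Mode C | data) ≈ 0.2845

0.2845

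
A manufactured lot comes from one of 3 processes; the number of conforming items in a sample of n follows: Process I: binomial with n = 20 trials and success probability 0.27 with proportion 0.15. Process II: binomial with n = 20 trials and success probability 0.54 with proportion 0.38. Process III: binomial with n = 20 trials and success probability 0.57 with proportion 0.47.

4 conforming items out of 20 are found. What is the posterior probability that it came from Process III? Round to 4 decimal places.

0.0126

Apply Bayes' rule: the posterior for each component is proportional to its prior times its likelihood at x.
Evaluate each component's likelihood at the observed value:
  f_I = 0.167461
  f_II = 0.00165575
  f_III = 0.000698696
Unnormalised posteriors:
  π_I·f_I = 0.15 × 0.167461 = 0.0251192
  π_II·f_II = 0.38 × 0.00165575 = 0.000629184
  π_III·f_III = 0.47 × 0.000698696 = 0.000328387
Denominator: 0.0251192 + 0.000629184 + 0.000328387 = 0.0260768
So the posterior for Process III is 0.000328387 / 0.0260768 ≈ 0.0126.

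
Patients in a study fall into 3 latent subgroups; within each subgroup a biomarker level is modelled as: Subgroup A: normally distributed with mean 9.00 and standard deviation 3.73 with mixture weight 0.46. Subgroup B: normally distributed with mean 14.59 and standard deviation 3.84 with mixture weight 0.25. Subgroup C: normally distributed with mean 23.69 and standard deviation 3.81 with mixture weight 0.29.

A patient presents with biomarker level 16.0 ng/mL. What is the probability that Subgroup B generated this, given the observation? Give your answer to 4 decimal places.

Posterior ∝ prior × likelihood, so P(k | x) ∝ π_k f_k(x); normalise over all components.
Component likelihoods at x = 16.0 ng/mL:
  p_A = 0.0183835
  p_B = 0.0971184
  p_C = 0.0136573
Multiply by the mixture weights:
  π_A·p_A = 0.46 × 0.0183835 = 0.0084564
  π_B·p_B = 0.25 × 0.0971184 = 0.0242796
  π_C·p_C = 0.29 × 0.0136573 = 0.00396061
Denominator: 0.0084564 + 0.0242796 + 0.00396061 = 0.0366966
So the posterior for Subgroup B is 0.0242796 / 0.0366966 ≈ 0.6616.

0.6616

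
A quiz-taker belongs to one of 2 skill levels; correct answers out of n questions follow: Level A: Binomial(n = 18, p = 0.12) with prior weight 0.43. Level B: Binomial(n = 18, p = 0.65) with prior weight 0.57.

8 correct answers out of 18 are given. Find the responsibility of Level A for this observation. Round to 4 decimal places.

0.0102

By Bayes' theorem, P(k | x) = w_k f_k(x) / Σ_j w_j f_j(x).
Evaluate each component's likelihood at the observed value:
  p_A = 0.000524003
  p_B = 0.0384631
Unnormalised posteriors:
  w_A·p_A = 0.43 × 0.000524003 = 0.000225321
  w_B·p_B = 0.57 × 0.0384631 = 0.021924
Denominator: 0.000225321 + 0.021924 = 0.0221493
P(Level A | 8 correct answers out of 18) = 0.000225321 / 0.0221493 ≈ 0.0102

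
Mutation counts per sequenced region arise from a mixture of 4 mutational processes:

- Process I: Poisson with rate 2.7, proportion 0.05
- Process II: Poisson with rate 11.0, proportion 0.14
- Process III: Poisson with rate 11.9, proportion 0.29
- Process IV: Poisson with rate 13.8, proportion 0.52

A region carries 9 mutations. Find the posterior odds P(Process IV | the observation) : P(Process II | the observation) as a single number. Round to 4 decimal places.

1.7387

Posterior odds = (P(Z=i) f_i(x)) / (P(Z=j) f_j(x)); the normalising sum cancels.
Component likelihoods at x = 9 mutations:
  p_I = 0.00141226
  p_II = 0.108526
  p_III = 0.0895479
  p_IV = 0.0508025
0.0264173 / 0.0151936 ≈ 1.7387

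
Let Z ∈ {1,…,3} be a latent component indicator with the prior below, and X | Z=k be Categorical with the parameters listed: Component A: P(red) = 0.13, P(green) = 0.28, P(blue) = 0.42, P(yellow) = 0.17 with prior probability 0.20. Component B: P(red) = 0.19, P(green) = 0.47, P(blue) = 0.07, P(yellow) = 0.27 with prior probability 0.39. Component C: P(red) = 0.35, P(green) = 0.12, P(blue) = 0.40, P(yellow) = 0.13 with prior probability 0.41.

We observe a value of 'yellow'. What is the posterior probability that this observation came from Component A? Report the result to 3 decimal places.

By Bayes' theorem, P(k | x) = π_k f_k(x) / Σ_j π_j f_j(x).
Categorical probabilities:
  p_A = P(yellow | comp) = 0.17
  p_B = P(yellow | comp) = 0.27
  p_C = P(yellow | comp) = 0.13
Prior × likelihood for each component:
  π_A·p_A = 0.20 × 0.17 = 0.034
  π_B·p_B = 0.39 × 0.27 = 0.1053
  π_C·p_C = 0.41 × 0.13 = 0.0533
Marginal: 0.034 + 0.1053 + 0.0533 = 0.1926
So the posterior for Component A is 0.034 / 0.1926 ≈ 0.177.

0.177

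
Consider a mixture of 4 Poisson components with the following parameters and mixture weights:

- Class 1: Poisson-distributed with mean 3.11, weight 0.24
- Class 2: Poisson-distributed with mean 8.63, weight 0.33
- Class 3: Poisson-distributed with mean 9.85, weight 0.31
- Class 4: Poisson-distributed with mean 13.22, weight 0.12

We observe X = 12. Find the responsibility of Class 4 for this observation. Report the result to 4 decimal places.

P(component k | x) = P(Z=k)·f_k(x) / marginal(x), where marginal(x) = Σ_j P(Z=j)·f_j(x).
Component likelihoods at x = 12:
  L_1 = e^(−3.11)·3.11^12/12! = 7.6231e-05
  L_2 = e^(−8.63)·8.63^12/12! = 0.0636548
  L_3 = e^(−9.85)·9.85^12/12! = 0.0918538
  L_4 = e^(−13.22)·13.22^12/12! = 0.107911
Unnormalised posteriors:
  P(Z=1)·L_1 = 0.24 × 7.6231e-05 = 1.82955e-05
  P(Z=2)·L_2 = 0.33 × 0.0636548 = 0.0210061
  P(Z=3)·L_3 = 0.31 × 0.0918538 = 0.0284747
  P(Z=4)·L_4 = 0.12 × 0.107911 = 0.0129494
Marginal: 1.82955e-05 + 0.0210061 + 0.0284747 + 0.0129494 = 0.0624484
P(Class 4 | the observation) = 0.0129494 / 0.0624484 ≈ 0.2074

0.2074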